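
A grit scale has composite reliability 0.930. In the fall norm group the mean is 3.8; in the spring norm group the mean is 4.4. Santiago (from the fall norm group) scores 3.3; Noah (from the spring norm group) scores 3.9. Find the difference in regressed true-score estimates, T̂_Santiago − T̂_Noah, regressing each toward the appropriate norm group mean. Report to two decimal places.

-0.60

T̂_Santiago = 0.930(3.3) + 0.070(3.8) = 3.3350
T̂_Noah = 0.930(3.9) + 0.070(4.4) = 3.9350
Difference = 3.3350 − 3.9350 = -0.6000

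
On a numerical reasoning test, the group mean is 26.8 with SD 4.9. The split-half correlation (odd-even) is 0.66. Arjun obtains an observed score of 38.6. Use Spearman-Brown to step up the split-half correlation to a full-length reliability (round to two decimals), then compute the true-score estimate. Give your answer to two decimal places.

Spearman-Brown: ρ = 2r/(1 + r) = 2(0.66)/(1 + 0.66) = 1.320/1.66 = 0.7952 → 0.80
T̂ = 0.80(38.6) + 0.20(26.8) = 30.880 + 5.360 = 36.240 → 36.24

36.24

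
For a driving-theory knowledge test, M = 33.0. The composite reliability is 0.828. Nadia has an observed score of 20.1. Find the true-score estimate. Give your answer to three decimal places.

22.319

T̂ = 0.828(20.1) + 0.172(33.0) = 16.6428 + 5.6760 = 22.3188 → 22.319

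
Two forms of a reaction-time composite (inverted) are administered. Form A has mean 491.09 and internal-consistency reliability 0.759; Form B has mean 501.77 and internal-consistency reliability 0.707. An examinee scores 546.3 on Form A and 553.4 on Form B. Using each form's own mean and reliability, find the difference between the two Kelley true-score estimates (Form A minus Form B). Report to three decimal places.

-5.278

T̂_A = 0.759(546.3) + 0.241(491.09) = 532.99439
T̂_B = 0.707(553.4) + 0.293(501.77) = 538.27241
T̂_A − T̂_B = -5.27802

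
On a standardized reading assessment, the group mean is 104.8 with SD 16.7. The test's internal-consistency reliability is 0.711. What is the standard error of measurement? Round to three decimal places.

SEM = SD · √(1 − ρ) = 16.7 × √0.289 = 16.7 × 0.5376 = 8.9777

8.978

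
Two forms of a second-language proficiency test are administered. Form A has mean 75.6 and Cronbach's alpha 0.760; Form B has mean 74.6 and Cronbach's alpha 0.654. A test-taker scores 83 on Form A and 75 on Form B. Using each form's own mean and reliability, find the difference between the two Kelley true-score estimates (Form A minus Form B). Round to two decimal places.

T̂_A = 0.760(83) + 0.240(75.6) = 81.2240
T̂_B = 0.654(75) + 0.346(74.6) = 74.8616
T̂_A − T̂_B = 6.3624

6.36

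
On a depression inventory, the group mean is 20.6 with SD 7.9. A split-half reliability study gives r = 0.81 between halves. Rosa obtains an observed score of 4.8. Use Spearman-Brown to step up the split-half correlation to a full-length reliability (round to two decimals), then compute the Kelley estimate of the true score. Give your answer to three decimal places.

6.380

Spearman-Brown: ρ = 2r/(1 + r) = 2(0.81)/(1 + 0.81) = 1.620/1.81 = 0.8950 → 0.90
T̂ = 0.90(4.8) + 0.10(20.6) = 4.320 + 2.060 = 6.3800 → 6.380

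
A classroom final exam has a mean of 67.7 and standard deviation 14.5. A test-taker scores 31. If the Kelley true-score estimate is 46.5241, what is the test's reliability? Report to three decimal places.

T̂ = ρX + (1 − ρ)μ  ⇒  T̂ − μ = ρ(X − μ)
ρ = (T̂ − μ)/(X − μ) = (46.5241 − 67.7) / (31 − 67.7) = -21.1759 / -36.7 = 0.57700

0.577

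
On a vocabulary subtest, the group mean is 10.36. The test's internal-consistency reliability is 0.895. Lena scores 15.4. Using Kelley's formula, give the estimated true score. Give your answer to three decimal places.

T̂ = ρX + (1 − ρ)μ
  = 0.895 × 15.4 + 0.105 × 10.36
  = 13.7830 + 1.08780
  = 14.8708
  ≈ 14.871

14.871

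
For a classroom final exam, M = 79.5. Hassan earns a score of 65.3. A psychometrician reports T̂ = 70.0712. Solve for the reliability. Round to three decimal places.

T̂ = ρX + (1 − ρ)μ  ⇒  T̂ − μ = ρ(X − μ)
ρ = (T̂ − μ)/(X − μ) = (70.0712 − 79.5) / (65.3 − 79.5) = -9.4288 / -14.2 = 0.66400

0.664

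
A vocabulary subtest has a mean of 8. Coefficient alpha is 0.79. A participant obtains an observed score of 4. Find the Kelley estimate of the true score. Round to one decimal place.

T̂ = 0.79(4) + 0.21(8) = 3.16 + 1.68 = 4.84 → 4.8

4.8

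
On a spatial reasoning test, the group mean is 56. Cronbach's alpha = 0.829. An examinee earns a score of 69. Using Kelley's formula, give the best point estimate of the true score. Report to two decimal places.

Kelley's formula gives T̂ = 0.829·69 + 0.171·56 = 57.201 + 9.576 = 66.777.

66.78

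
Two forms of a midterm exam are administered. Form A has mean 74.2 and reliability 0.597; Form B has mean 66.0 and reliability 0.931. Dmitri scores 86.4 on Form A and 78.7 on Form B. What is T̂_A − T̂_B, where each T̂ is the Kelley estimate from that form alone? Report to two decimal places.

T̂_A = 0.597(86.4) + 0.403(74.2) = 81.4834
T̂_B = 0.931(78.7) + 0.069(66.0) = 77.8237
T̂_A − T̂_B = 3.6597

3.66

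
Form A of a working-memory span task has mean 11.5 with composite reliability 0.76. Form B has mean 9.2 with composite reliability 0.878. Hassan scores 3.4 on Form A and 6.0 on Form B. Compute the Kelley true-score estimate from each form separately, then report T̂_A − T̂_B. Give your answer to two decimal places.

T̂_A = 0.76(3.4) + 0.24(11.5) = 5.3440
T̂_B = 0.878(6.0) + 0.122(9.2) = 6.3904
T̂_A − T̂_B = -1.0464

-1.05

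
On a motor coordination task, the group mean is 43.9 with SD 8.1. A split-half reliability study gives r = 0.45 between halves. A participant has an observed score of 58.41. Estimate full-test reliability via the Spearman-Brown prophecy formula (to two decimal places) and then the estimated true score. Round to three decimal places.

Spearman-Brown: ρ = 2r/(1 + r) = 2(0.45)/(1 + 0.45) = 0.900/1.45 = 0.6207 → 0.62
Regress the observed score toward the mean by the unreliability: T̂ = 0.62·58.41 + 0.38·43.9 = 36.2142 + 16.682 = 52.8962.

52.896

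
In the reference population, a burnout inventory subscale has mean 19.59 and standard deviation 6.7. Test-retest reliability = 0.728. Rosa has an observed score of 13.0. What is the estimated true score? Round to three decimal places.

T̂ = ρX + (1 − ρ)μ
  = 0.728 × 13.0 + 0.272 × 19.59
  = 9.4640 + 5.32848
  = 14.7925
  ≈ 14.792

14.792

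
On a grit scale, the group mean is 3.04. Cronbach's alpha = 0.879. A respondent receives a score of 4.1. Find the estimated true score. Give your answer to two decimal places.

3.97

Weight the observed score by reliability and the mean by (1 − reliability): T̂ = 0.879·4.1 + 0.121·3.04 = 3.6039 + 0.36784 = 3.972.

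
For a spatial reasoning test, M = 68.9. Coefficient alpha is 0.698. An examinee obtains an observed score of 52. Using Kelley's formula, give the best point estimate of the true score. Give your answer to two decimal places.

57.10

Regress the observed score toward the mean by the unreliability: T̂ = 0.698·52 + 0.302·68.9 = 36.296 + 20.8078 = 57.104.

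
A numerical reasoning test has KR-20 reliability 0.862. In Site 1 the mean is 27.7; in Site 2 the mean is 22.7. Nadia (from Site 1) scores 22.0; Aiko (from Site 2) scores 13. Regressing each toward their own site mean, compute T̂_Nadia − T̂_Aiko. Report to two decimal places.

8.45

T̂_Nadia = 0.862(22.0) + 0.138(27.7) = 22.7866
T̂_Aiko = 0.862(13) + 0.138(22.7) = 14.3386
Difference = 22.7866 − 14.3386 = 8.4480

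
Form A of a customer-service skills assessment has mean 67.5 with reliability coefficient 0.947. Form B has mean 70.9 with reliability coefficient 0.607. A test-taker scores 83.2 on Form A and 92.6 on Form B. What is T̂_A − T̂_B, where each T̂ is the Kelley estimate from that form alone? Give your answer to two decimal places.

-1.70

T̂_A = 0.947(83.2) + 0.053(67.5) = 82.3679
T̂_B = 0.607(92.6) + 0.393(70.9) = 84.0719
T̂_A − T̂_B = -1.7040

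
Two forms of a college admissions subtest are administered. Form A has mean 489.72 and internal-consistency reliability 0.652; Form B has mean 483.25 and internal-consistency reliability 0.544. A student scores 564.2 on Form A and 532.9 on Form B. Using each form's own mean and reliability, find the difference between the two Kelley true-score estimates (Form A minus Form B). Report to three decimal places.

28.021

T̂_A = 0.652(564.2) + 0.348(489.72) = 538.28096
T̂_B = 0.544(532.9) + 0.456(483.25) = 510.25960
T̂_A − T̂_B = 28.02136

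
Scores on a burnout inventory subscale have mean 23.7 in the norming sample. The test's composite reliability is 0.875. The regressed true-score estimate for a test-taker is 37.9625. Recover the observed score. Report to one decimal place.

40.0

T̂ = ρX + (1 − ρ)μ  ⇒  X = (T̂ − (1 − ρ)μ) / ρ
X = (37.9625 − 0.125 × 23.7) / 0.875 = (37.9625 − 2.9625) / 0.875 = 35.0000 / 0.875 = 40.000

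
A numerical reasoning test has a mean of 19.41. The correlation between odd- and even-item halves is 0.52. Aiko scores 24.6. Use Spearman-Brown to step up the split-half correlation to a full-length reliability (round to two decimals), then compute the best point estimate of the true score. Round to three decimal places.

22.939

Spearman-Brown: ρ = 2r/(1 + r) = 2(0.52)/(1 + 0.52) = 1.040/1.52 = 0.6842 → 0.68
T̂ = 0.68(24.6) + 0.32(19.41) = 16.728 + 6.2112 = 22.9392 → 22.939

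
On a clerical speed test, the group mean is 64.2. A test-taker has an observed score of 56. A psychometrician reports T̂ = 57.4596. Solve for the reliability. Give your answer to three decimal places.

T̂ = ρX + (1 − ρ)μ  ⇒  T̂ − μ = ρ(X − μ)
ρ = (T̂ − μ)/(X − μ) = (57.4596 − 64.2) / (56 − 64.2) = -6.7404 / -8.2 = 0.82200

0.822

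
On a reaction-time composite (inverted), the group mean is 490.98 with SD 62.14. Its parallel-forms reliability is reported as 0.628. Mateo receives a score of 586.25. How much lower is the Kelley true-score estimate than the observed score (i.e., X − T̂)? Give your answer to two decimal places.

T̂ = 0.628(586.25) + 0.372(490.98) = 368.16500 + 182.64456 = 550.8096 → 550.810
X − T̂ = 586.25 − 550.810 = 35.440 → 35.44

35.44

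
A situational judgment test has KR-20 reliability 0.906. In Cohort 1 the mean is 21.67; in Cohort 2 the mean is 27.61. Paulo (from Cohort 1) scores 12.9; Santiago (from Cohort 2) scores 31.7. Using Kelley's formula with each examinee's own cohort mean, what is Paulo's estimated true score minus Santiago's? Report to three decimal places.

T̂_Paulo = 0.906(12.9) + 0.094(21.67) = 13.72438
T̂_Santiago = 0.906(31.7) + 0.094(27.61) = 31.31554
Difference = 13.72438 − 31.31554 = -17.59116

-17.591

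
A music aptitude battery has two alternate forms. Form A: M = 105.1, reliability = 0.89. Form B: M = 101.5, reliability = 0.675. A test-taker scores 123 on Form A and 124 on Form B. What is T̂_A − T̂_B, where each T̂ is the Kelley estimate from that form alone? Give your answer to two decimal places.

4.34

T̂_A = 0.89(123) + 0.11(105.1) = 121.0310
T̂_B = 0.675(124) + 0.325(101.5) = 116.6875
T̂_A − T̂_B = 4.3435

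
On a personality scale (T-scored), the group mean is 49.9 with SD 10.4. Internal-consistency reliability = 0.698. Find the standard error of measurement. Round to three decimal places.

5.715

SEM = SD · √(1 − ρ) = 10.4 × √0.302 = 10.4 × 0.5495 = 5.7153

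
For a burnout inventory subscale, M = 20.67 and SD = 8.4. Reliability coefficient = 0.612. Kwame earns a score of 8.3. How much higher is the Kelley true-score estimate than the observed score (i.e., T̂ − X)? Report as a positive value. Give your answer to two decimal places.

T̂ = ρX + (1 − ρ)μ
  = 0.612 × 8.3 + 0.388 × 20.67
  = 5.0796 + 8.01996
  = 13.0996
  ≈ 13.100
T̂ − X = 13.100 − 8.3 = 4.800 → 4.80

4.80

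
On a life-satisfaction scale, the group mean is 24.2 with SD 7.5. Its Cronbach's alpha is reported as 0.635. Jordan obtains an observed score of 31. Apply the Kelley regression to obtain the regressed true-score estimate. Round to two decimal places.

T̂ = ρX + (1 − ρ)μ
  = 0.635 × 31 + 0.365 × 24.2
  = 19.685 + 8.8330
  = 28.518
  ≈ 28.52

28.52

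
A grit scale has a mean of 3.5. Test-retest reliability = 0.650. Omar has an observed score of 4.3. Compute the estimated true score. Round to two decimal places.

Regress the observed score toward the mean by the unreliability: T̂ = 0.650·4.3 + 0.350·3.5 = 2.7950 + 1.2250 = 4.020.

4.02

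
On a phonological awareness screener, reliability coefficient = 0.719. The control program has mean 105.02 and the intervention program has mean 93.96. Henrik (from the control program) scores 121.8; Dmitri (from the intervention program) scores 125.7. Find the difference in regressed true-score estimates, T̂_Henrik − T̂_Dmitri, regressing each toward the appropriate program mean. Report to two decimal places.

0.30

T̂_Henrik = 0.719(121.8) + 0.281(105.02) = 117.0848
T̂_Dmitri = 0.719(125.7) + 0.281(93.96) = 116.7811
Difference = 117.0848 − 116.7811 = 0.3038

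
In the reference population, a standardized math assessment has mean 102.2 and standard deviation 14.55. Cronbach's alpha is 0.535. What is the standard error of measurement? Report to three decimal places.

9.922

SEM = SD · √(1 − ρ) = 14.55 × √0.465 = 14.55 × 0.6819 = 9.9218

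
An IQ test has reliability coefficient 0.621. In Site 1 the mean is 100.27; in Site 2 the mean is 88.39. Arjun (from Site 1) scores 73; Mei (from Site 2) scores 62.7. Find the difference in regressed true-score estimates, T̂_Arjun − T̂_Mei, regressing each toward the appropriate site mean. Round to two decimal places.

10.90

T̂_Arjun = 0.621(73) + 0.379(100.27) = 83.3353
T̂_Mei = 0.621(62.7) + 0.379(88.39) = 72.4365
Difference = 83.3353 − 72.4365 = 10.8988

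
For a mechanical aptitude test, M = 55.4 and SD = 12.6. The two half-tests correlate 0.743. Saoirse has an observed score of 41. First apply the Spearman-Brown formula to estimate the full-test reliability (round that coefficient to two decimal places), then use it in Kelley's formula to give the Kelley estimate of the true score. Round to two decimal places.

Spearman-Brown: ρ = 2r/(1 + r) = 2(0.743)/(1 + 0.743) = 1.4860/1.743 = 0.8526 → 0.85
T̂ = 0.85(41) + 0.15(55.4) = 34.85 + 8.310 = 43.160 → 43.16

43.16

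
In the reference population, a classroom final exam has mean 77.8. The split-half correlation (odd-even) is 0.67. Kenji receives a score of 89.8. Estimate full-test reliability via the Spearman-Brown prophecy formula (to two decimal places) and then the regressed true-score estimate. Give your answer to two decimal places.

87.40

Spearman-Brown: ρ = 2r/(1 + r) = 2(0.67)/(1 + 0.67) = 1.340/1.67 = 0.8024 → 0.80
T̂ = ρX + (1 − ρ)μ
  = 0.80 × 89.8 + 0.20 × 77.8
  = 71.840 + 15.560
  = 87.400
  ≈ 87.40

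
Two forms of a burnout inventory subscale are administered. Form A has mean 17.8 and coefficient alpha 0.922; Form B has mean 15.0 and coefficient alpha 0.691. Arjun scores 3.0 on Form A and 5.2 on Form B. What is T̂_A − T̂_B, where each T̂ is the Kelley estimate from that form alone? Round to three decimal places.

T̂_A = 0.922(3.0) + 0.078(17.8) = 4.15440
T̂_B = 0.691(5.2) + 0.309(15.0) = 8.22820
T̂_A − T̂_B = -4.07380

-4.074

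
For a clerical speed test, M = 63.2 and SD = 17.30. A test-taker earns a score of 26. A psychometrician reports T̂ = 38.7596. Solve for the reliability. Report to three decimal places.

T̂ = ρX + (1 − ρ)μ  ⇒  T̂ − μ = ρ(X − μ)
ρ = (T̂ − μ)/(X − μ) = (38.7596 − 63.2) / (26 − 63.2) = -24.4404 / -37.2 = 0.65700

0.657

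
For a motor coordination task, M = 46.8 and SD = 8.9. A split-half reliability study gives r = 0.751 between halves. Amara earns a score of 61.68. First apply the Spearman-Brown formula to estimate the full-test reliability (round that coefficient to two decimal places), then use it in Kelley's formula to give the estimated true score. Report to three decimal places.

Spearman-Brown: ρ = 2r/(1 + r) = 2(0.751)/(1 + 0.751) = 1.5020/1.751 = 0.8578 → 0.86
Weight the observed score by reliability and the mean by (1 − reliability): T̂ = 0.86·61.68 + 0.14·46.8 = 53.0448 + 6.552 = 59.5968.

59.597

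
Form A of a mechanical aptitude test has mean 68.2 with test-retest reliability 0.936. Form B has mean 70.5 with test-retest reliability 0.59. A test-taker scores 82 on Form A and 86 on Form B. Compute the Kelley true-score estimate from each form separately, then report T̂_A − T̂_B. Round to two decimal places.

T̂_A = 0.936(82) + 0.064(68.2) = 81.1168
T̂_B = 0.59(86) + 0.41(70.5) = 79.6450
T̂_A − T̂_B = 1.4718

1.47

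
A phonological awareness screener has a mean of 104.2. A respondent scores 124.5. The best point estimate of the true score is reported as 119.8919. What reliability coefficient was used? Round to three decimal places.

0.773

T̂ = ρX + (1 − ρ)μ  ⇒  T̂ − μ = ρ(X − μ)
ρ = (T̂ − μ)/(X − μ) = (119.8919 − 104.2) / (124.5 − 104.2) = 15.6919 / 20.3 = 0.77300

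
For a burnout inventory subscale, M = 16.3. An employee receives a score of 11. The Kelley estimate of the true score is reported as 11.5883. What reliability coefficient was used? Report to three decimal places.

0.889

T̂ = ρX + (1 − ρ)μ  ⇒  T̂ − μ = ρ(X − μ)
ρ = (T̂ − μ)/(X − μ) = (11.5883 − 16.3) / (11 − 16.3) = -4.7117 / -5.3 = 0.88900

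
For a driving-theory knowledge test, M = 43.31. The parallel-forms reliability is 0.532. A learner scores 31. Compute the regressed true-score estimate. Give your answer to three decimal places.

T̂ = ρX + (1 − ρ)μ
  = 0.532 × 31 + 0.468 × 43.31
  = 16.492 + 20.26908
  = 36.7611
  ≈ 36.761

36.761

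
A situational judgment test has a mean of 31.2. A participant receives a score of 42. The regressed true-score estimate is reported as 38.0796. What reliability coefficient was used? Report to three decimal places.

0.637

T̂ = ρX + (1 − ρ)μ  ⇒  T̂ − μ = ρ(X − μ)
ρ = (T̂ − μ)/(X − μ) = (38.0796 − 31.2) / (42 − 31.2) = 6.8796 / 10.8 = 0.63700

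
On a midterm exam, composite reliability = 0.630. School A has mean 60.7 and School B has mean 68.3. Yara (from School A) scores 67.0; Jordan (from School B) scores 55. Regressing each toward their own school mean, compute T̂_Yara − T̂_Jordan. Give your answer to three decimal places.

4.748

T̂_Yara = 0.630(67.0) + 0.370(60.7) = 64.66900
T̂_Jordan = 0.630(55) + 0.370(68.3) = 59.92100
Difference = 64.66900 − 59.92100 = 4.74800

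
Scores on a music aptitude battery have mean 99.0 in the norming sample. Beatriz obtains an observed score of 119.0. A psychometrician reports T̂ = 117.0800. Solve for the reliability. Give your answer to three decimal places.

T̂ = ρX + (1 − ρ)μ  ⇒  T̂ − μ = ρ(X − μ)
ρ = (T̂ − μ)/(X − μ) = (117.0800 − 99.0) / (119.0 − 99.0) = 18.0800 / 20.0 = 0.90400

0.904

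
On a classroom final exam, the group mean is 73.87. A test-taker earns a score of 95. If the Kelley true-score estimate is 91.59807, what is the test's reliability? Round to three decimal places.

T̂ = ρX + (1 − ρ)μ  ⇒  T̂ − μ = ρ(X − μ)
ρ = (T̂ − μ)/(X − μ) = (91.59807 − 73.87) / (95 − 73.87) = 17.72807 / 21.13 = 0.83900

0.839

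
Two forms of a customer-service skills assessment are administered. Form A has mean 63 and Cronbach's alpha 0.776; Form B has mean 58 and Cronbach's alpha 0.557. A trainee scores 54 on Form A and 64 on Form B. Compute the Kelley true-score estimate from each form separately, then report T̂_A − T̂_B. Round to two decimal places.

-5.33

T̂_A = 0.776(54) + 0.224(63) = 56.0160
T̂_B = 0.557(64) + 0.443(58) = 61.3420
T̂_A − T̂_B = -5.3260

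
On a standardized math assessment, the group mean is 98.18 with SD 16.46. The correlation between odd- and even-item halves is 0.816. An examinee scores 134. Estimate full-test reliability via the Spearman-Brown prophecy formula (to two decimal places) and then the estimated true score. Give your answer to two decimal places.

130.42

Spearman-Brown: ρ = 2r/(1 + r) = 2(0.816)/(1 + 0.816) = 1.6320/1.816 = 0.8987 → 0.90
Kelley's formula gives T̂ = 0.90·134 + 0.10·98.18 = 120.60 + 9.8180 = 130.418.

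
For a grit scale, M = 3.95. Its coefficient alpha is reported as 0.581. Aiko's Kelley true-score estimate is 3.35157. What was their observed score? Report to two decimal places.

2.92

T̂ = ρX + (1 − ρ)μ  ⇒  X = (T̂ − (1 − ρ)μ) / ρ
X = (3.35157 − 0.419 × 3.95) / 0.581 = (3.35157 − 1.65505) / 0.581 = 1.69652 / 0.581 = 2.9200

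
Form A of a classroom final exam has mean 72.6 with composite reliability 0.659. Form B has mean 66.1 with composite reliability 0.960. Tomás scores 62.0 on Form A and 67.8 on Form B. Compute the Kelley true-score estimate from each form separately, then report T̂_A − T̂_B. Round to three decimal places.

T̂_A = 0.659(62.0) + 0.341(72.6) = 65.61460
T̂_B = 0.960(67.8) + 0.040(66.1) = 67.73200
T̂_A − T̂_B = -2.11740

-2.117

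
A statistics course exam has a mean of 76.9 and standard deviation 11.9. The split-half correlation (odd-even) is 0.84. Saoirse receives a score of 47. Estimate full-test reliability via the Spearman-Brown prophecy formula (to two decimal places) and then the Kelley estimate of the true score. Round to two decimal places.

49.69

Spearman-Brown: ρ = 2r/(1 + r) = 2(0.84)/(1 + 0.84) = 1.680/1.84 = 0.9130 → 0.91
T̂ = 0.91(47) + 0.09(76.9) = 42.77 + 6.921 = 49.691 → 49.69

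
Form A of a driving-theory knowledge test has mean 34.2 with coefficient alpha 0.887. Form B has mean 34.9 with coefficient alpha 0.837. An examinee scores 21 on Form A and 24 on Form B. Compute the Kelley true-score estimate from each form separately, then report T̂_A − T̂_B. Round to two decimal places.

T̂_A = 0.887(21) + 0.113(34.2) = 22.4916
T̂_B = 0.837(24) + 0.163(34.9) = 25.7767
T̂_A − T̂_B = -3.2851

-3.29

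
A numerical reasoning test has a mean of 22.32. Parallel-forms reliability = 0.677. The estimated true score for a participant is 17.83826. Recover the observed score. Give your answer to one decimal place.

15.7

T̂ = ρX + (1 − ρ)μ  ⇒  X = (T̂ − (1 − ρ)μ) / ρ
X = (17.83826 − 0.323 × 22.32) / 0.677 = (17.83826 − 7.20936) / 0.677 = 10.62890 / 0.677 = 15.700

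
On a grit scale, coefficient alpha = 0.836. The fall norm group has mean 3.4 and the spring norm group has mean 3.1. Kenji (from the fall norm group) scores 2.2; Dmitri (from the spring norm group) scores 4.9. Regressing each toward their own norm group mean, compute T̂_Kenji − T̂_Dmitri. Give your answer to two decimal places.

-2.21

T̂_Kenji = 0.836(2.2) + 0.164(3.4) = 2.3968
T̂_Dmitri = 0.836(4.9) + 0.164(3.1) = 4.6048
Difference = 2.3968 − 4.6048 = -2.2080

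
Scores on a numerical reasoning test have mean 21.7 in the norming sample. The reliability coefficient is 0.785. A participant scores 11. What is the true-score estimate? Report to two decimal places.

13.30

T̂ = 0.785(11) + 0.215(21.7) = 8.635 + 4.6655 = 13.300 → 13.30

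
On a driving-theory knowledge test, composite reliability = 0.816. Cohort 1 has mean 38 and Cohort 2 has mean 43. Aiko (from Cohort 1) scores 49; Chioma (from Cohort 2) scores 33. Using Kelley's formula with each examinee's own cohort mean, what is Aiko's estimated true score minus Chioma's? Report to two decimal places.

T̂_Aiko = 0.816(49) + 0.184(38) = 46.9760
T̂_Chioma = 0.816(33) + 0.184(43) = 34.8400
Difference = 46.9760 − 34.8400 = 12.1360

12.14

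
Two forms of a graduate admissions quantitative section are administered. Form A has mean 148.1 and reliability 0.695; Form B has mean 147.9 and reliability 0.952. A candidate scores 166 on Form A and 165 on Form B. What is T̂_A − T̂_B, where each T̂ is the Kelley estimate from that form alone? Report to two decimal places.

-3.64

T̂_A = 0.695(166) + 0.305(148.1) = 160.5405
T̂_B = 0.952(165) + 0.048(147.9) = 164.1792
T̂_A − T̂_B = -3.6387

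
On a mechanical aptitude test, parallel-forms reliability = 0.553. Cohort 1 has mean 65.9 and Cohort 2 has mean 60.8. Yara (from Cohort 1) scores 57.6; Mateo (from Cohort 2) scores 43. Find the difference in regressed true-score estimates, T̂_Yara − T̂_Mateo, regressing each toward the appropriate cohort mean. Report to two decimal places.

10.35

T̂_Yara = 0.553(57.6) + 0.447(65.9) = 61.3101
T̂_Mateo = 0.553(43) + 0.447(60.8) = 50.9566
Difference = 61.3101 − 50.9566 = 10.3535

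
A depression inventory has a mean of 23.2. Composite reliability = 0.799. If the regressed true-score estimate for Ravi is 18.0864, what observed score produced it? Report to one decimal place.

16.8

T̂ = ρX + (1 − ρ)μ  ⇒  X = (T̂ − (1 − ρ)μ) / ρ
X = (18.0864 − 0.201 × 23.2) / 0.799 = (18.0864 − 4.6632) / 0.799 = 13.4232 / 0.799 = 16.800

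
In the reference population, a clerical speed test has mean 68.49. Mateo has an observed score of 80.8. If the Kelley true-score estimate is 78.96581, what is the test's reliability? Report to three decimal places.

T̂ = ρX + (1 − ρ)μ  ⇒  T̂ − μ = ρ(X − μ)
ρ = (T̂ − μ)/(X − μ) = (78.96581 − 68.49) / (80.8 − 68.49) = 10.47581 / 12.31 = 0.85100

0.851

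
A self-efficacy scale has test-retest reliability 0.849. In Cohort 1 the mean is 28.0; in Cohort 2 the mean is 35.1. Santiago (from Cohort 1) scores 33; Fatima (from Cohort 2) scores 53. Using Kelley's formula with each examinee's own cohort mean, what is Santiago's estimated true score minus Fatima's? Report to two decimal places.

T̂_Santiago = 0.849(33) + 0.151(28.0) = 32.2450
T̂_Fatima = 0.849(53) + 0.151(35.1) = 50.2971
Difference = 32.2450 − 50.2971 = -18.0521

-18.05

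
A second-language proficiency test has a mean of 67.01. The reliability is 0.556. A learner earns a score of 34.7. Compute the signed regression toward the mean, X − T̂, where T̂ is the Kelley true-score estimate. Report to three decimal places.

T̂ = ρX + (1 − ρ)μ
  = 0.556 × 34.7 + 0.444 × 67.01
  = 19.2932 + 29.75244
  = 49.04564
  ≈ 49.0456
X − T̂ = 34.7 − 49.0456 = -14.3456 → -14.346

-14.346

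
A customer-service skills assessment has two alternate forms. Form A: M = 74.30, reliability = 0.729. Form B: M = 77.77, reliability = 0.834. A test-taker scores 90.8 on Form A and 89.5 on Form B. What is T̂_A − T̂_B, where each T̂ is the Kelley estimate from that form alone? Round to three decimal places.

T̂_A = 0.729(90.8) + 0.271(74.30) = 86.32850
T̂_B = 0.834(89.5) + 0.166(77.77) = 87.55282
T̂_A − T̂_B = -1.22432

-1.224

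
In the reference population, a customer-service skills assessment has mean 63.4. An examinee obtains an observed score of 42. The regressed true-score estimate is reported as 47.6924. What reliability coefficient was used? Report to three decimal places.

0.734

T̂ = ρX + (1 − ρ)μ  ⇒  T̂ − μ = ρ(X − μ)
ρ = (T̂ − μ)/(X − μ) = (47.6924 − 63.4) / (42 − 63.4) = -15.7076 / -21.4 = 0.73400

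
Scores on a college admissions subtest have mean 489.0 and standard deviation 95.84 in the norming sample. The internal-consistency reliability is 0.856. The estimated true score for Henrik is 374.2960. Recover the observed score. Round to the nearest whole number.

T̂ = ρX + (1 − ρ)μ  ⇒  X = (T̂ − (1 − ρ)μ) / ρ
X = (374.2960 − 0.144 × 489.0) / 0.856 = (374.2960 − 70.4160) / 0.856 = 303.8800 / 0.856 = 355.00

355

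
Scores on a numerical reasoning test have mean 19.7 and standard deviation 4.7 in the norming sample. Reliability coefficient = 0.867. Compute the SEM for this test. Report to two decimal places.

1.71

SEM = SD · √(1 − ρ) = 4.7 × √0.133 = 4.7 × 0.3647 = 1.714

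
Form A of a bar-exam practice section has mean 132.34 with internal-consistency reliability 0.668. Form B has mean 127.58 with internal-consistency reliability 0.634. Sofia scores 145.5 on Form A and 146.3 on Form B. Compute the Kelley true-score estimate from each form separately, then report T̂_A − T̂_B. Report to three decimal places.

1.682

T̂_A = 0.668(145.5) + 0.332(132.34) = 141.13088
T̂_B = 0.634(146.3) + 0.366(127.58) = 139.44848
T̂_A − T̂_B = 1.68240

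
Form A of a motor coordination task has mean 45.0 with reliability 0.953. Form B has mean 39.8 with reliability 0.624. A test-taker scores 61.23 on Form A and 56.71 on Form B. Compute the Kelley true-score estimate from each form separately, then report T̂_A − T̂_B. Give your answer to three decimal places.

10.115

T̂_A = 0.953(61.23) + 0.047(45.0) = 60.46719
T̂_B = 0.624(56.71) + 0.376(39.8) = 50.35184
T̂_A − T̂_B = 10.11535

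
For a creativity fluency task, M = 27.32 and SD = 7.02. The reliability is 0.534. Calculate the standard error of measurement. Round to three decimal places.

SEM = SD · √(1 − ρ) = 7.02 × √0.466 = 7.02 × 0.6826 = 4.7921

4.792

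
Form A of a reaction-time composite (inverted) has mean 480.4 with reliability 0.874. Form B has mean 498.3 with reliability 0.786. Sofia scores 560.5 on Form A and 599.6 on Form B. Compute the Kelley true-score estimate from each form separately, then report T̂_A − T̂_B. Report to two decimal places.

T̂_A = 0.874(560.5) + 0.126(480.4) = 550.4074
T̂_B = 0.786(599.6) + 0.214(498.3) = 577.9218
T̂_A − T̂_B = -27.5144

-27.51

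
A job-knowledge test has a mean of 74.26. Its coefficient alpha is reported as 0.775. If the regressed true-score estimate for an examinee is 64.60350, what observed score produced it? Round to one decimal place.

61.8

T̂ = ρX + (1 − ρ)μ  ⇒  X = (T̂ − (1 − ρ)μ) / ρ
X = (64.60350 − 0.225 × 74.26) / 0.775 = (64.60350 − 16.70850) / 0.775 = 47.89500 / 0.775 = 61.800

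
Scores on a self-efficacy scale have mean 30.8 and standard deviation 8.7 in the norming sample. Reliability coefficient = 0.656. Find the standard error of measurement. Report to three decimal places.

5.103

SEM = SD · √(1 − ρ) = 8.7 × √0.344 = 8.7 × 0.5865 = 5.1027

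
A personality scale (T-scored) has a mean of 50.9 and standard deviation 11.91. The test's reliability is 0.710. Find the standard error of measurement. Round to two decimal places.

6.41

SEM = SD · √(1 − ρ) = 11.91 × √0.290 = 11.91 × 0.5385 = 6.414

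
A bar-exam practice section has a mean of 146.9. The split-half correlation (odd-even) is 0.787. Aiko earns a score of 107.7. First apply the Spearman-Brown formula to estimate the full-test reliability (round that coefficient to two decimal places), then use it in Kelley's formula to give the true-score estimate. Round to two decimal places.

Spearman-Brown: ρ = 2r/(1 + r) = 2(0.787)/(1 + 0.787) = 1.5740/1.787 = 0.8808 → 0.88
T̂ = 0.88(107.7) + 0.12(146.9) = 94.776 + 17.628 = 112.404 → 112.40

112.40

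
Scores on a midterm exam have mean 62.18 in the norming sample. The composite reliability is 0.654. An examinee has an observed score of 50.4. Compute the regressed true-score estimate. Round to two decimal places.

54.48

T̂ = 0.654(50.4) + 0.346(62.18) = 32.9616 + 21.51428 = 54.476 → 54.48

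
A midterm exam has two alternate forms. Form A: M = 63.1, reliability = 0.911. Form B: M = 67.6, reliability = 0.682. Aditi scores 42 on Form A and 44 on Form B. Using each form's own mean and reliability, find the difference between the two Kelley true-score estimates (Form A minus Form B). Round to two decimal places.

T̂_A = 0.911(42) + 0.089(63.1) = 43.8779
T̂_B = 0.682(44) + 0.318(67.6) = 51.5048
T̂_A − T̂_B = -7.6269

-7.63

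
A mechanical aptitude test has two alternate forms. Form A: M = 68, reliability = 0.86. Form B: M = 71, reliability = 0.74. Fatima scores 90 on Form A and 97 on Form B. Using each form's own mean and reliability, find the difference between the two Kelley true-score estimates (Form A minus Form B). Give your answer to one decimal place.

-3.3

T̂_A = 0.86(90) + 0.14(68) = 86.920
T̂_B = 0.74(97) + 0.26(71) = 90.240
T̂_A − T̂_B = -3.320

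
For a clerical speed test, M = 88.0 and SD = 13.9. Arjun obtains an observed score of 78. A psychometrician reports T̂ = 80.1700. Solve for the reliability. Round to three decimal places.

T̂ = ρX + (1 − ρ)μ  ⇒  T̂ − μ = ρ(X − μ)
ρ = (T̂ − μ)/(X − μ) = (80.1700 − 88.0) / (78 − 88.0) = -7.8300 / -10.0 = 0.78300

0.783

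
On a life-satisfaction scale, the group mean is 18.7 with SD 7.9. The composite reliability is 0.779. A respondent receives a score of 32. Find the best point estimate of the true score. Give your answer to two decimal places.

T̂ = 0.779(32) + 0.221(18.7) = 24.928 + 4.1327 = 29.061 → 29.06

29.06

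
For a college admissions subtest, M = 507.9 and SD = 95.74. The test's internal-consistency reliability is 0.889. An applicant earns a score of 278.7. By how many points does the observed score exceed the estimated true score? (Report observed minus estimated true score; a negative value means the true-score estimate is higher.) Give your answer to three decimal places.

Regress the observed score toward the mean by the unreliability: T̂ = 0.889·278.7 + 0.111·507.9 = 247.7643 + 56.3769 = 304.14120.
X − T̂ = 278.7 − 304.1412 = -25.4412 → -25.441

-25.441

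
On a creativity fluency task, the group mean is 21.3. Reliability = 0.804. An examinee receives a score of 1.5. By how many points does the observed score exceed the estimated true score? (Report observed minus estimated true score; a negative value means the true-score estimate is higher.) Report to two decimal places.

Kelley's formula gives T̂ = 0.804·1.5 + 0.196·21.3 = 1.2060 + 4.1748 = 5.3808.
X − T̂ = 1.5 − 5.381 = -3.881 → -3.88

-3.88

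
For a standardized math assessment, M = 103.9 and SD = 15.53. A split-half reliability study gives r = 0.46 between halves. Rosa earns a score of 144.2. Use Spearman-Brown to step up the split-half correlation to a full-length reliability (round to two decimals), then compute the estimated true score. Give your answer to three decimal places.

Spearman-Brown: ρ = 2r/(1 + r) = 2(0.46)/(1 + 0.46) = 0.920/1.46 = 0.6301 → 0.63
Kelley's formula gives T̂ = 0.63·144.2 + 0.37·103.9 = 90.846 + 38.443 = 129.2890.

129.289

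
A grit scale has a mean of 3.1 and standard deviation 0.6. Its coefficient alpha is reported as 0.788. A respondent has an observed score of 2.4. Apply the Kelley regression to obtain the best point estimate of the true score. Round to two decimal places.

T̂ = ρX + (1 − ρ)μ
  = 0.788 × 2.4 + 0.212 × 3.1
  = 1.8912 + 0.6572
  = 2.548
  ≈ 2.55

2.55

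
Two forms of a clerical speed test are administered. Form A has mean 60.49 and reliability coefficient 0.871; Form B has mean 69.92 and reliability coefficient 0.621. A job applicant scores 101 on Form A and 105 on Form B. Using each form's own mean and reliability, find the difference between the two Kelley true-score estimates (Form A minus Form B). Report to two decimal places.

T̂_A = 0.871(101) + 0.129(60.49) = 95.7742
T̂_B = 0.621(105) + 0.379(69.92) = 91.7047
T̂_A − T̂_B = 4.0695

4.07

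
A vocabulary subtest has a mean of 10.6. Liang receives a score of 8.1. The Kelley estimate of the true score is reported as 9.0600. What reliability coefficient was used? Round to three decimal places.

0.616

T̂ = ρX + (1 − ρ)μ  ⇒  T̂ − μ = ρ(X − μ)
ρ = (T̂ − μ)/(X − μ) = (9.0600 − 10.6) / (8.1 − 10.6) = -1.5400 / -2.5 = 0.61600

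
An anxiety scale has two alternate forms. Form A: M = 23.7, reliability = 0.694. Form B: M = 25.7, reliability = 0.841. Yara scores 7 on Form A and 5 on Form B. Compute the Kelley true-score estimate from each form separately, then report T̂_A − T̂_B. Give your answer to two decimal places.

T̂_A = 0.694(7) + 0.306(23.7) = 12.1102
T̂_B = 0.841(5) + 0.159(25.7) = 8.2913
T̂_A − T̂_B = 3.8189

3.82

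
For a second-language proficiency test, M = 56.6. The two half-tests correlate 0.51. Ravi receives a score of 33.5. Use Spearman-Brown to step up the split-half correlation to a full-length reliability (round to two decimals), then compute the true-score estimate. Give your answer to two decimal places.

Spearman-Brown: ρ = 2r/(1 + r) = 2(0.51)/(1 + 0.51) = 1.020/1.51 = 0.6755 → 0.68
T̂ = 0.68(33.5) + 0.32(56.6) = 22.780 + 18.112 = 40.892 → 40.89

40.89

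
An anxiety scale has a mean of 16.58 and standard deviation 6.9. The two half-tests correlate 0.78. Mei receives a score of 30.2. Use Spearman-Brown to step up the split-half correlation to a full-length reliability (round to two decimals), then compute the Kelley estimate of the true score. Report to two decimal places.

Spearman-Brown: ρ = 2r/(1 + r) = 2(0.78)/(1 + 0.78) = 1.560/1.78 = 0.8764 → 0.88
T̂ = ρX + (1 − ρ)μ
  = 0.88 × 30.2 + 0.12 × 16.58
  = 26.576 + 1.9896
  = 28.566
  ≈ 28.57

28.57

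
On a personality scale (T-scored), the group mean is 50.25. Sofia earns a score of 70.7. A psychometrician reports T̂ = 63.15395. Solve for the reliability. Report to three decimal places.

T̂ = ρX + (1 − ρ)μ  ⇒  T̂ − μ = ρ(X − μ)
ρ = (T̂ − μ)/(X − μ) = (63.15395 − 50.25) / (70.7 − 50.25) = 12.90395 / 20.45 = 0.63100

0.631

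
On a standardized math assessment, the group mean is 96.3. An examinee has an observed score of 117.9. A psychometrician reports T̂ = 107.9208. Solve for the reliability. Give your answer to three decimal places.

0.538

T̂ = ρX + (1 − ρ)μ  ⇒  T̂ − μ = ρ(X − μ)
ρ = (T̂ − μ)/(X − μ) = (107.9208 − 96.3) / (117.9 − 96.3) = 11.6208 / 21.6 = 0.53800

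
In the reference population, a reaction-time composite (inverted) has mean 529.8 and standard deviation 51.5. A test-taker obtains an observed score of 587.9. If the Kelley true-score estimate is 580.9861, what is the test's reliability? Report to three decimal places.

T̂ = ρX + (1 − ρ)μ  ⇒  T̂ − μ = ρ(X − μ)
ρ = (T̂ − μ)/(X − μ) = (580.9861 − 529.8) / (587.9 − 529.8) = 51.1861 / 58.1 = 0.88100

0.881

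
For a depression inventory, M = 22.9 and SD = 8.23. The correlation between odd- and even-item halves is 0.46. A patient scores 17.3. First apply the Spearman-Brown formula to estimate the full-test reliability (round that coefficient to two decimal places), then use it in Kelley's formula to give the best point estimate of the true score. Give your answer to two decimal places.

Spearman-Brown: ρ = 2r/(1 + r) = 2(0.46)/(1 + 0.46) = 0.920/1.46 = 0.6301 → 0.63
Weight the observed score by reliability and the mean by (1 − reliability): T̂ = 0.63·17.3 + 0.37·22.9 = 10.899 + 8.473 = 19.372.

19.37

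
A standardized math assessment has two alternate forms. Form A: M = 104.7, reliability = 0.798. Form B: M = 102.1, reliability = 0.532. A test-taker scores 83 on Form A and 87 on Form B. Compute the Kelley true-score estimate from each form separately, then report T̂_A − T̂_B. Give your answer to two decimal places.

-6.68

T̂_A = 0.798(83) + 0.202(104.7) = 87.3834
T̂_B = 0.532(87) + 0.468(102.1) = 94.0668
T̂_A − T̂_B = -6.6834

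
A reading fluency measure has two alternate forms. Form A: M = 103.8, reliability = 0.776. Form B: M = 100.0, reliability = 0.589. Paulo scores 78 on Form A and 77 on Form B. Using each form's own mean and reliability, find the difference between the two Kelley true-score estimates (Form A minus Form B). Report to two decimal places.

T̂_A = 0.776(78) + 0.224(103.8) = 83.7792
T̂_B = 0.589(77) + 0.411(100.0) = 86.4530
T̂_A − T̂_B = -2.6738

-2.67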